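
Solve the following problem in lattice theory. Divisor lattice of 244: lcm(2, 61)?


Join=lcm.
gcd(2,61)=1
lcm=122


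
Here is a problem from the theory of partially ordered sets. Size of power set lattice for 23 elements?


Power set = 2^n.
2^23 = 8388608


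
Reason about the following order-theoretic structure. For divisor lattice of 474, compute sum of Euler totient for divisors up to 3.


Divisors of 474 up to 3: [1, 2, 3]
phi values: [1, 1, 2]
Sum = 4


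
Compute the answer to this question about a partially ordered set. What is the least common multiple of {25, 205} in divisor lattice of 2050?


In a divisor lattice, join = lcm (least common multiple).
Compute lcm iteratively: start with first element, then lcm(current, next).
Elements: [25, 205]
lcm(25,205) = 1025
Final lcm = 1025


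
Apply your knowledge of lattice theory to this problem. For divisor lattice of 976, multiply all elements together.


Divisors of 976: [1, 2, 4, 8, 16, 61, 122, 244, 488, 976]
Product = n^(d(n)/2) = 976^(10/2)
Product = 885623410917376


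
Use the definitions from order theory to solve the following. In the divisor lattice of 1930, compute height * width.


Height = length of longest chain minus 1; width = size of largest antichain.
A maximum chain: 1 | 193 | 965 | 1930  (height 3).
A maximum antichain: {2, 5, 193}  (width 3).
Product = 3 * 3 = 9


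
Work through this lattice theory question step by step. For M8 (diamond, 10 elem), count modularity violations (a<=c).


Modular law: if a <= c then a v (b ^ c) = (a v b) ^ c.
Check all triples (a,b,c) with a <= c among 10 elements.
This lattice is modular (diamonds M_m and their chain-products are modular).
Total violating triples: 0


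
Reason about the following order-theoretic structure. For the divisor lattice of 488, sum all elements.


sigma(n) = sum of divisors.
Divisors of 488: [1, 2, 4, 8, 61, 122, 244, 488]
Sum = 930


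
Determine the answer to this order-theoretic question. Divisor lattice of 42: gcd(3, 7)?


Meet=gcd.
gcd(3,7)=1


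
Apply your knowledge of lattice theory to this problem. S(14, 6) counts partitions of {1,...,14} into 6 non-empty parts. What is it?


S(n,k) = k*S(n-1,k) + S(n-1,k-1).
S(13,6) = 9321312, S(13,5) = 7508501
S(14,6) = 6*9321312 + 7508501 = 55927872 + 7508501
S(14,6) = 63436373


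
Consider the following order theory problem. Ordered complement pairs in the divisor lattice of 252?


Complement pair (a,b): a meet b = bottom, a join b = top.
Here: gcd(a,b)=1 and lcm(a,b)=252, i.e. a*b=252 with a,b coprime.
Pairs found: (1,252), (4,63), (7,36), (9,28), ... (4 more)
Total ordered pairs: 8


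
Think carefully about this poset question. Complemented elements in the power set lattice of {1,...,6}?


An element a is complemented if some b has a meet b = bottom, a join b = top.
every subset A has complement S\A, so all elements are complemented.
Complemented elements: {}, {1}, {2}, {3}, {4}, {5}, ... (58 more)
Count: 64


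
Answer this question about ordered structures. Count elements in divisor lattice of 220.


Divisors of 220: [1, 2, 4, 5, 10, 11, 20, 22, 44, 55, 110, 220]
Count: 12


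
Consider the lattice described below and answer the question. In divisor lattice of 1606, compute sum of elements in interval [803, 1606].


Interval [803,1606] in divisors of 1606: [803, 1606]
Sum = 2409


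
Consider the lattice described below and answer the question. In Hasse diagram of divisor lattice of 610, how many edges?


A cover relation a -< b holds when a < b with no c strictly between.
Cover relations:
  1 -< 2
  1 -< 5
  1 -< 61
  2 -< 10
  2 -< 122
  5 -< 10
  5 -< 305
  10 -< 610
  ...4 more
Total: 12


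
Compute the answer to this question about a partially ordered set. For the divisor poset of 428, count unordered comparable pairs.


A comparable pair {a,b} has a < b or b < a in the order.
Count unordered pairs where one element is strictly below the other.
Examples: {1,2}, {1,4}, {1,107}, {1,214}, ...
Total comparable pairs: 12


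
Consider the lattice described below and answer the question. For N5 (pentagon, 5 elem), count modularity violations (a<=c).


Modular law: if a <= c then a v (b ^ c) = (a v b) ^ c.
Check all triples (a,b,c) with a <= c among 5 elements.
  e.g. a=a, b=c, c=b: lhs=a != rhs=b
Total violating triples: 1


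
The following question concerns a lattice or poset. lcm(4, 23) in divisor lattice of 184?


Join=lcm.
gcd(4,23)=1
lcm=92


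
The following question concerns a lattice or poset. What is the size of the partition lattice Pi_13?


B(n) = number of set partitions of an n-element set.
B(n) satisfies the recurrence: B(n+1) = sum_k C(n,k)*B(k).
B(13) = 27644437


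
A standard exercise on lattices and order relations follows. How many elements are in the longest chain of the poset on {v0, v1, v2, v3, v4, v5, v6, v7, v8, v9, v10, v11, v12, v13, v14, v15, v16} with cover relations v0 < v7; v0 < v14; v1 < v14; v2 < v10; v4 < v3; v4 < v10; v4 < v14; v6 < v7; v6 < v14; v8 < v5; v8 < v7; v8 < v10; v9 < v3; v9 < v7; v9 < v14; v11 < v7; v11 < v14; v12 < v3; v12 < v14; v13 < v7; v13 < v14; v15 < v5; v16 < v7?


A chain is a totally ordered subset; we count the number of elements in a maximum chain.
Compute, for each element x, the size of the longest chain ending at x:
  v0: 1
  v1: 1
  v2: 1
  v4: 1
  v6: 1
  v8: 1
  ...
A maximum chain: v4 < v3
Number of elements in the longest chain: 2


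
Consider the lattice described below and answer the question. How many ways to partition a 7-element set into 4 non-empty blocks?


S(n,k) = k*S(n-1,k) + S(n-1,k-1).
S(6,4) = 65, S(6,3) = 90
S(7,4) = 4*65 + 90 = 260 + 90
S(7,4) = 350


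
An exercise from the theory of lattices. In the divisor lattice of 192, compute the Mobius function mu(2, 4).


In a divisor lattice, mu(a,b) = mu(b/a) where mu is the classical Mobius function.
b/a = 4/2 = 2
Prime factorization of 2: primes [2]
2 is squarefree with 1 prime factor(s), so mu(2) = (-1)^1 = -1


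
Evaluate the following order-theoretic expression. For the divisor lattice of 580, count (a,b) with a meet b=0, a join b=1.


Complement pair (a,b): a meet b = bottom, a join b = top.
Here: gcd(a,b)=1 and lcm(a,b)=580, i.e. a*b=580 with a,b coprime.
Pairs found: (1,580), (4,145), (5,116), (20,29), ... (4 more)
Total ordered pairs: 8


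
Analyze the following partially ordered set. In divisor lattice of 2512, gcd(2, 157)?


Meet=gcd.
gcd(2,157)=1


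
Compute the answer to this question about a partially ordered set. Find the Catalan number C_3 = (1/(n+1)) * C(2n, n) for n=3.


C(n) = C(2n, n) / (n+1).
C(6, 3) = 20
C(3) = 20 / 4 = 5


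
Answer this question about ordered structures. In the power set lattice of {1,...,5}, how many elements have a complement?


An element a is complemented if some b has a meet b = bottom, a join b = top.
every subset A has complement S\A, so all elements are complemented.
Complemented elements: {}, {1}, {2}, {3}, {4}, {5}, ... (26 more)
Count: 32


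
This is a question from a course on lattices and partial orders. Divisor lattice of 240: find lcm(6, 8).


In a divisor lattice, join = lcm (least common multiple).
gcd(6,8) = 2
lcm(6,8) = 6*8/gcd = 48/2 = 24


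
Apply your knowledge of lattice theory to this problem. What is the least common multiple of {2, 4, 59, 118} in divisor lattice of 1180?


In a divisor lattice, join = lcm (least common multiple).
Compute lcm iteratively: start with first element, then lcm(current, next).
Elements: [2, 4, 59, 118]
lcm(2,4) = 4
lcm(4,59) = 236
lcm(236,118) = 236
Final lcm = 236


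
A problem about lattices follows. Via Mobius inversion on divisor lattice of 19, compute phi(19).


phi(n) = n * prod_{p|n} (1 - 1/p).
Prime divisors of 19: [19]
phi(19) = 19 * (1 - 1/19)
phi(19) = 18


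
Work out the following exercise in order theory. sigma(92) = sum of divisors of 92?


sigma(n) = sum of divisors.
Divisors of 92: [1, 2, 4, 23, 46, 92]
Sum = 168


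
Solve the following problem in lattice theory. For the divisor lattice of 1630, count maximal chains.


A maximal chain goes from the minimum element to a maximal element via cover relations.
Counting all min-to-max paths in the cover graph.
Total maximal chains: 6


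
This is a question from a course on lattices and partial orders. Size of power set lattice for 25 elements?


Power set = 2^n.
2^25 = 33554432


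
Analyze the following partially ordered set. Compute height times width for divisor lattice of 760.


Height = length of longest chain minus 1; width = size of largest antichain.
A maximum chain: 1 | 19 | 95 | 190 | 380 | 760  (height 5).
A maximum antichain: {4, 10, 38, 95}  (width 4).
Product = 5 * 4 = 20


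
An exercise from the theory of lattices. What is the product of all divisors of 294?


Divisors of 294: [1, 2, 3, 6, 7, 14, 21, 42, 49, 98, 147, 294]
Product = n^(d(n)/2) = 294^(12/2)
Product = 645779095649856


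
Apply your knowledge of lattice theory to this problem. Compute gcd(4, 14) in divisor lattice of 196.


In a divisor lattice, meet = gcd (greatest common divisor).
By Euclidean algorithm or factoring: gcd(4,14) = 2


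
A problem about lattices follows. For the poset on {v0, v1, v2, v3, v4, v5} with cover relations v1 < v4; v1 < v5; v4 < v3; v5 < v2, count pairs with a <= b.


The order relation is {(a,b) : a <= b}, reflexive so it includes (a,a).
Examples: (v0,v0), (v1,v1), (v1,v2), (v1,v3), (v1,v4), ...
Total ordered pairs: 12


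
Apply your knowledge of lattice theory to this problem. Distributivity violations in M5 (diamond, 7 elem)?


Distributive law: a ^ (b v c) = (a ^ b) v (a ^ c).
Check all 7^3 = 343 ordered triples (a,b,c).
  e.g. a=a1, b=a2, c=a3: lhs=a1 != rhs=0
  e.g. a=a1, b=a2, c=a4: lhs=a1 != rhs=0
Total violating triples: 60


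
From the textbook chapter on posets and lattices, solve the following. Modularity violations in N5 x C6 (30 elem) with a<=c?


Modular law: if a <= c then a v (b ^ c) = (a v b) ^ c.
Check all triples (a,b,c) with a <= c among 30 elements.
  e.g. a=(a,0), b=(c,0), c=(b,0): lhs=(a,0) != rhs=(b,0)
  e.g. a=(a,0), b=(c,1), c=(b,0): lhs=(a,0) != rhs=(b,0)
Total violating triples: 126


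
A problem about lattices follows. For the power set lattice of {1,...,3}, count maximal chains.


A maximal chain goes from the minimum element to a maximal element via cover relations.
Counting all min-to-max paths in the cover graph.
Total maximal chains: 6


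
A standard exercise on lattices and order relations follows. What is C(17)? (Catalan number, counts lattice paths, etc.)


C(n) = C(2n, n) / (n+1).
C(34, 17) = 2333606220
C(17) = 2333606220 / 18 = 129644790


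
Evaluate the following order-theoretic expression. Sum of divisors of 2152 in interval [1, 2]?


Interval [1,2] in divisors of 2152: [1, 2]
Sum = 3


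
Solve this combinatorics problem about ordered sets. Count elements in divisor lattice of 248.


Divisors of 248: [1, 2, 4, 8, 31, 62, 124, 248]
Count: 8


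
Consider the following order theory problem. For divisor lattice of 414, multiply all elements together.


Divisors of 414: [1, 2, 3, 6, 9, 18, 23, 46, 69, 138, 207, 414]
Product = n^(d(n)/2) = 414^(12/2)
Product = 5035029816707136


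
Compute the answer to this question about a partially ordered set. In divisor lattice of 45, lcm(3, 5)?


Join=lcm.
gcd(3,5)=1
lcm=15


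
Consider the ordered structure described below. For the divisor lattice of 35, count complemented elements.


An element a is complemented if some b has a meet b = bottom, a join b = top.
a is complemented iff gcd(a, n/a)=1, i.e. a is a unitary divisor of 35.
Complemented elements: 1, 5, 7, 35
Count: 4


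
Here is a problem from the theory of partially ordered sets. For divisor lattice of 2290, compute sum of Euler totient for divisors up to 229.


Divisors of 2290 up to 229: [1, 2, 5, 10, 229]
phi values: [1, 1, 4, 4, 228]
Sum = 238


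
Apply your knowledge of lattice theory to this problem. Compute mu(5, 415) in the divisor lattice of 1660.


In a divisor lattice, mu(a,b) = mu(b/a) where mu is the classical Mobius function.
b/a = 415/5 = 83
Prime factorization of 83: primes [83]
83 is squarefree with 1 prime factor(s), so mu(83) = (-1)^1 = -1


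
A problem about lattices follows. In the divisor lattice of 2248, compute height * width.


Height = length of longest chain minus 1; width = size of largest antichain.
A maximum chain: 1 | 281 | 562 | 1124 | 2248  (height 4).
A maximum antichain: {2, 281}  (width 2).
Product = 4 * 2 = 8


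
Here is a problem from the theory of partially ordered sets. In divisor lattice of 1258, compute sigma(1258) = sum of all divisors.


sigma(n) = sum of divisors.
Divisors of 1258: [1, 2, 17, 34, 37, 74, 629, 1258]
Sum = 2052


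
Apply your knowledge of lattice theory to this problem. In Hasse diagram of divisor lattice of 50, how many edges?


A cover relation a -< b holds when a < b with no c strictly between.
Cover relations:
  1 -< 2
  1 -< 5
  2 -< 10
  5 -< 10
  5 -< 25
  10 -< 50
  25 -< 50
Total: 7


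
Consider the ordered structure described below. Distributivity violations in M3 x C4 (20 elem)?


Distributive law: a ^ (b v c) = (a ^ b) v (a ^ c).
Check all 20^3 = 8000 ordered triples (a,b,c).
  e.g. a=(a1,0), b=(a2,0), c=(a3,0): lhs=(a1,0) != rhs=(0,0)
  e.g. a=(a1,0), b=(a2,0), c=(a3,1): lhs=(a1,0) != rhs=(0,0)
Total violating triples: 384


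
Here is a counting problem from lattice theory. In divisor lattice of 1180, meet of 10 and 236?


In a divisor lattice, meet = gcd (greatest common divisor).
By Euclidean algorithm or factoring: gcd(10,236) = 2


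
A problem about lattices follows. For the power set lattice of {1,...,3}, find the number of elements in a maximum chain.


A chain is a totally ordered subset; we count the number of elements in a maximum chain.
Compute, for each element x, the size of the longest chain ending at x:
  {}: 1
  {1}: 2
  {2}: 2
  {3}: 2
  {1,2}: 3
  {1,3}: 3
  ...
A maximum chain: {} < {1} < {1,2} < {1,2,3}
Number of elements in the longest chain: 4


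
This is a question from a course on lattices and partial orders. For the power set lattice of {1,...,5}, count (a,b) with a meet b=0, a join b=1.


Complement pair (a,b): a meet b = bottom, a join b = top.
Here: A intersect B = {} and A union B = {1,...,5}.
Pairs found: ({},{1,2,3,4,5}), ({1},{2,3,4,5}), ({2},{1,3,4,5}), ({3},{1,2,4,5}), ... (28 more)
Total ordered pairs: 32


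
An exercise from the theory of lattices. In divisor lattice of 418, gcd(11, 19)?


Meet=gcd.
gcd(11,19)=1


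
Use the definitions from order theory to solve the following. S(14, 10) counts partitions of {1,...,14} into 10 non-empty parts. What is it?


S(n,k) = k*S(n-1,k) + S(n-1,k-1).
S(13,10) = 39325, S(13,9) = 359502
S(14,10) = 10*39325 + 359502 = 393250 + 359502
S(14,10) = 752752


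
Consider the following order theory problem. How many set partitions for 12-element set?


B(n) = number of set partitions of an n-element set.
B(n) satisfies the recurrence: B(n+1) = sum_k C(n,k)*B(k).
B(12) = 4213597


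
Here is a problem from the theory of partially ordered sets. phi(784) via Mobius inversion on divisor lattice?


phi(n) = n * prod_{p|n} (1 - 1/p).
Prime divisors of 784: [2, 7]
phi(784) = 784 * (1 - 1/2) * (1 - 1/7)
phi(784) = 336


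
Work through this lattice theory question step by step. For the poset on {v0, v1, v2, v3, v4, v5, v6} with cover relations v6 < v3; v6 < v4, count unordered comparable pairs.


A comparable pair {a,b} has a < b or b < a in the order.
Count unordered pairs where one element is strictly below the other.
Examples: {v3,v6}, {v4,v6}
Total comparable pairs: 2


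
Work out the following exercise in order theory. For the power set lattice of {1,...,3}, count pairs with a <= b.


The order relation is {(a,b) : a <= b}, reflexive so it includes (a,a).
Examples: ({},{}), ({},{1,2}), ({},{1,2,3}), ({},{1,3}), ({},{1}), ...
Total ordered pairs: 27


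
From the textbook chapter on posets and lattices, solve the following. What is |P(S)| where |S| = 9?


Power set = 2^n.
2^9 = 512


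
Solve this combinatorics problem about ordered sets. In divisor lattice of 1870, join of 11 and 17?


In a divisor lattice, join = lcm (least common multiple).
gcd(11,17) = 1
lcm(11,17) = 11*17/gcd = 187/1 = 187


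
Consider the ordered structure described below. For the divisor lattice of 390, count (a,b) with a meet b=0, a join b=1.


Complement pair (a,b): a meet b = bottom, a join b = top.
Here: gcd(a,b)=1 and lcm(a,b)=390, i.e. a*b=390 with a,b coprime.
Pairs found: (1,390), (2,195), (3,130), (5,78), ... (12 more)
Total ordered pairs: 16


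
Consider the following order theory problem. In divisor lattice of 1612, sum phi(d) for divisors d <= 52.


Divisors of 1612 up to 52: [1, 2, 4, 13, 26, 31, 52]
phi values: [1, 1, 2, 12, 12, 30, 24]
Sum = 82


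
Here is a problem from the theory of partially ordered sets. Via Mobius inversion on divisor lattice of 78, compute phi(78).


phi(n) = n * prod_{p|n} (1 - 1/p).
Prime divisors of 78: [2, 3, 13]
phi(78) = 78 * (1 - 1/2) * (1 - 1/3) * (1 - 1/13)
phi(78) = 24


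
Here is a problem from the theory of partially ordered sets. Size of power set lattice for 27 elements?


Power set = 2^n.
2^27 = 134217728


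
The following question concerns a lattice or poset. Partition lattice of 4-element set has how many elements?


B(n) = number of set partitions of an n-element set.
B(n) satisfies the recurrence: B(n+1) = sum_k C(n,k)*B(k).
B(4) = 15


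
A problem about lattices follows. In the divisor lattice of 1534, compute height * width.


Height = length of longest chain minus 1; width = size of largest antichain.
A maximum chain: 1 | 59 | 767 | 1534  (height 3).
A maximum antichain: {2, 13, 59}  (width 3).
Product = 3 * 3 = 9


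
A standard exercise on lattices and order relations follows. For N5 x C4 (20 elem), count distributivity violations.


Distributive law: a ^ (b v c) = (a ^ b) v (a ^ c).
Check all 20^3 = 8000 ordered triples (a,b,c).
  e.g. a=(b,0), b=(a,0), c=(c,0): lhs=(b,0) != rhs=(a,0)
  e.g. a=(b,0), b=(a,0), c=(c,1): lhs=(b,0) != rhs=(a,0)
Total violating triples: 128


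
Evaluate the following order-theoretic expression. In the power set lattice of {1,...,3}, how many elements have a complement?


An element a is complemented if some b has a meet b = bottom, a join b = top.
every subset A has complement S\A, so all elements are complemented.
Complemented elements: {}, {1}, {2}, {3}, {1,2}, {1,3}, ... (2 more)
Count: 8


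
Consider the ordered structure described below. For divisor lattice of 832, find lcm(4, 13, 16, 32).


In a divisor lattice, join = lcm (least common multiple).
Compute lcm iteratively: start with first element, then lcm(current, next).
Elements: [4, 13, 16, 32]
lcm(4,13) = 52
lcm(52,16) = 208
lcm(208,32) = 416
Final lcm = 416


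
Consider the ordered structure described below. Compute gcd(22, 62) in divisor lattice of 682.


In a divisor lattice, meet = gcd (greatest common divisor).
By Euclidean algorithm or factoring: gcd(22,62) = 2


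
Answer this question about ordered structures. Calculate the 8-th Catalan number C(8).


C(n) = C(2n, n) / (n+1).
C(16, 8) = 12870
C(8) = 12870 / 9 = 1430


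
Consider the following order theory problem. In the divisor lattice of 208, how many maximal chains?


A maximal chain goes from the minimum element to a maximal element via cover relations.
Counting all min-to-max paths in the cover graph.
Total maximal chains: 5


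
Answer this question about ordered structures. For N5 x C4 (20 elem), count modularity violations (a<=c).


Modular law: if a <= c then a v (b ^ c) = (a v b) ^ c.
Check all triples (a,b,c) with a <= c among 20 elements.
  e.g. a=(a,0), b=(c,0), c=(b,0): lhs=(a,0) != rhs=(b,0)
  e.g. a=(a,0), b=(c,1), c=(b,0): lhs=(a,0) != rhs=(b,0)
Total violating triples: 40


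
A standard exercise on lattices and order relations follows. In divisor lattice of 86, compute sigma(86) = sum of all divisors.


sigma(n) = sum of divisors.
Divisors of 86: [1, 2, 43, 86]
Sum = 132


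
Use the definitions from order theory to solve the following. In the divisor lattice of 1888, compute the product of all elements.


Divisors of 1888: [1, 2, 4, 8, 16, 32, 59, 118, 236, 472, 944, 1888]
Product = n^(d(n)/2) = 1888^(12/2)
Product = 45291003128980701184


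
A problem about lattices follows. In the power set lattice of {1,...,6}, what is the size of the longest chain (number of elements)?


A chain is a totally ordered subset; we count the number of elements in a maximum chain.
Compute, for each element x, the size of the longest chain ending at x:
  {}: 1
  {1}: 2
  {2}: 2
  {3}: 2
  {4}: 2
  {5}: 2
  ...
A maximum chain: {} < {1} < {1,2} < {1,2,3} < {1,2,3,4} < {1,2,3,4,5} < {1,2,3,4,5,6}
Number of elements in the longest chain: 7


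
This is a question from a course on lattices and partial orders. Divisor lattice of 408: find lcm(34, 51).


In a divisor lattice, join = lcm (least common multiple).
gcd(34,51) = 17
lcm(34,51) = 34*51/gcd = 1734/17 = 102


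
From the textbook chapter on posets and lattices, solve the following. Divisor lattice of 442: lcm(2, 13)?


Join=lcm.
gcd(2,13)=1
lcm=26


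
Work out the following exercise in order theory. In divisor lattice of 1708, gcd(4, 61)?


Meet=gcd.
gcd(4,61)=1


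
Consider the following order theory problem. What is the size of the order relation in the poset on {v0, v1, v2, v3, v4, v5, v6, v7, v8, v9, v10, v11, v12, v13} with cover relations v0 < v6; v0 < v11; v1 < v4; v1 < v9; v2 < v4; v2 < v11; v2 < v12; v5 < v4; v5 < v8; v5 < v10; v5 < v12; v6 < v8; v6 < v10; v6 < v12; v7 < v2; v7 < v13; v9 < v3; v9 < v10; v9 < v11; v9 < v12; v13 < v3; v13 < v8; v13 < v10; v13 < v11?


The order relation is {(a,b) : a <= b}, reflexive so it includes (a,a).
Examples: (v0,v0), (v0,v10), (v0,v11), (v0,v12), (v0,v6), ...
Total ordered pairs: 51


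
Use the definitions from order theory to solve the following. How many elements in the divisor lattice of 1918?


Divisors of 1918: [1, 2, 7, 14, 137, 274, 959, 1918]
Count: 8


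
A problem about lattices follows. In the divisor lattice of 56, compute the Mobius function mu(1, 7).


In a divisor lattice, mu(a,b) = mu(b/a) where mu is the classical Mobius function.
b/a = 7/1 = 7
Prime factorization of 7: primes [7]
7 is squarefree with 1 prime factor(s), so mu(7) = (-1)^1 = -1


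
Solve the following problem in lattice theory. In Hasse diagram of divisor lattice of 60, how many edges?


A cover relation a -< b holds when a < b with no c strictly between.
Cover relations:
  1 -< 2
  1 -< 3
  1 -< 5
  2 -< 4
  2 -< 6
  2 -< 10
  3 -< 6
  3 -< 15
  ...12 more
Total: 20


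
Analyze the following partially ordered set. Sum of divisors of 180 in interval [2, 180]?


Interval [2,180] in divisors of 180: [2, 4, 6, 10, 12, 18, 20, 30, 36, 60, 90, 180]
Sum = 468


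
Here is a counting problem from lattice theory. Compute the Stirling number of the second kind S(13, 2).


S(n,k) = k*S(n-1,k) + S(n-1,k-1).
S(12,2) = 2047, S(12,1) = 1
S(13,2) = 2*2047 + 1 = 4094 + 1
S(13,2) = 4095


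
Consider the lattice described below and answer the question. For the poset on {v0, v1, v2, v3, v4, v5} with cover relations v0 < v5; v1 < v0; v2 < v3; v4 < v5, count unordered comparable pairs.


A comparable pair {a,b} has a < b or b < a in the order.
Count unordered pairs where one element is strictly below the other.
Examples: {v0,v1}, {v0,v5}, {v1,v5}, {v2,v3}, ...
Total comparable pairs: 5


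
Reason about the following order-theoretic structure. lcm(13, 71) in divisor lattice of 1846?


Join=lcm.
gcd(13,71)=1
lcm=923


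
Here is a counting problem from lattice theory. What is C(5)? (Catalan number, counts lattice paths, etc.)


C(n) = C(2n, n) / (n+1).
C(10, 5) = 252
C(5) = 252 / 6 = 42


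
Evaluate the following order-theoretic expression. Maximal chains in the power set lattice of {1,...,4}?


A maximal chain goes from the minimum element to a maximal element via cover relations.
Counting all min-to-max paths in the cover graph.
Total maximal chains: 24


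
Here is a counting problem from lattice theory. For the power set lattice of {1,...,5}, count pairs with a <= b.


The order relation is {(a,b) : a <= b}, reflexive so it includes (a,a).
Examples: ({},{}), ({},{1,2}), ({},{1,2,3}), ({},{1,2,3,4}), ({},{1,2,3,4,5}), ...
Total ordered pairs: 243


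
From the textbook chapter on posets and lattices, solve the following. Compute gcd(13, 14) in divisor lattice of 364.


In a divisor lattice, meet = gcd (greatest common divisor).
By Euclidean algorithm or factoring: gcd(13,14) = 1


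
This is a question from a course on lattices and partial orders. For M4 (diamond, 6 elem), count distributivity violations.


Distributive law: a ^ (b v c) = (a ^ b) v (a ^ c).
Check all 6^3 = 216 ordered triples (a,b,c).
  e.g. a=a1, b=a2, c=a3: lhs=a1 != rhs=0
  e.g. a=a1, b=a2, c=a4: lhs=a1 != rhs=0
Total violating triples: 24


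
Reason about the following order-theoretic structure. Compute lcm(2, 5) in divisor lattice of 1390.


In a divisor lattice, join = lcm (least common multiple).
gcd(2,5) = 1
lcm(2,5) = 2*5/gcd = 10/1 = 10


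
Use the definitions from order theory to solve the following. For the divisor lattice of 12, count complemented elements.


An element a is complemented if some b has a meet b = bottom, a join b = top.
a is complemented iff gcd(a, n/a)=1, i.e. a is a unitary divisor of 12.
Complemented elements: 1, 3, 4, 12
Count: 4


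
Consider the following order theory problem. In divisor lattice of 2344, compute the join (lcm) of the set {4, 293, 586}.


In a divisor lattice, join = lcm (least common multiple).
Compute lcm iteratively: start with first element, then lcm(current, next).
Elements: [4, 293, 586]
lcm(4,293) = 1172
lcm(1172,586) = 1172
Final lcm = 1172


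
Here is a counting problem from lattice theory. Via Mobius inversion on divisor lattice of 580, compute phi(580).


phi(n) = n * prod_{p|n} (1 - 1/p).
Prime divisors of 580: [2, 5, 29]
phi(580) = 580 * (1 - 1/2) * (1 - 1/5) * (1 - 1/29)
phi(580) = 224


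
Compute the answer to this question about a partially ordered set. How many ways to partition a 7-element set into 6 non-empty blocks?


S(n,k) = k*S(n-1,k) + S(n-1,k-1).
S(6,6) = 1, S(6,5) = 15
S(7,6) = 6*1 + 15 = 6 + 15
S(7,6) = 21


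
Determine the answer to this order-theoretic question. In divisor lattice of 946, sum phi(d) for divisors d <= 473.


Divisors of 946 up to 473: [1, 2, 11, 22, 43, 86, 473]
phi values: [1, 1, 10, 10, 42, 42, 420]
Sum = 526


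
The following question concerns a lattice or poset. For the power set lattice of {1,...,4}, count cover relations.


A cover relation a -< b holds when a < b with no c strictly between.
Cover relations:
  {} -< {1}
  {} -< {2}
  {} -< {3}
  {} -< {4}
  {1} -< {1,2}
  {1} -< {1,3}
  {1} -< {1,4}
  {2} -< {1,2}
  ...24 more
Total: 32


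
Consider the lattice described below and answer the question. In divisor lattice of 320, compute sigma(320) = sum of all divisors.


sigma(n) = sum of divisors.
Divisors of 320: [1, 2, 4, 5, 8, 10, 16, 20, 32, 40, 64, 80, 160, 320]
Sum = 762


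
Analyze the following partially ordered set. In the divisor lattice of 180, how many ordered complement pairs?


Complement pair (a,b): a meet b = bottom, a join b = top.
Here: gcd(a,b)=1 and lcm(a,b)=180, i.e. a*b=180 with a,b coprime.
Pairs found: (1,180), (4,45), (5,36), (9,20), ... (4 more)
Total ordered pairs: 8


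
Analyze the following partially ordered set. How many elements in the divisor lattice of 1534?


Divisors of 1534: [1, 2, 13, 26, 59, 118, 767, 1534]
Count: 8


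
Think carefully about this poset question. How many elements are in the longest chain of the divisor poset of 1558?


A chain is a totally ordered subset; we count the number of elements in a maximum chain.
Compute, for each element x, the size of the longest chain ending at x:
  1: 1
  2: 2
  19: 2
  41: 2
  38: 3
  82: 3
  ...
A maximum chain: 1 < 2 < 38 < 1558
Number of elements in the longest chain: 4


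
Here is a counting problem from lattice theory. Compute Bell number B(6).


B(n) = number of set partitions of an n-element set.
B(n) satisfies the recurrence: B(n+1) = sum_k C(n,k)*B(k).
B(6) = 203


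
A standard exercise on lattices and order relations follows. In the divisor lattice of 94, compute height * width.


Height = length of longest chain minus 1; width = size of largest antichain.
A maximum chain: 1 | 47 | 94  (height 2).
A maximum antichain: {2, 47}  (width 2).
Product = 2 * 2 = 4


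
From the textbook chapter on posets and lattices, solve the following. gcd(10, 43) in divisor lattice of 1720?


Meet=gcd.
gcd(10,43)=1


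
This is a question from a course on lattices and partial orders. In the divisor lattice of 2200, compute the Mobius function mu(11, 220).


In a divisor lattice, mu(a,b) = mu(b/a) where mu is the classical Mobius function.
b/a = 220/11 = 20
Prime factorization of 20: primes [2, 5]
20 is not squarefree, so mu(20) = 0


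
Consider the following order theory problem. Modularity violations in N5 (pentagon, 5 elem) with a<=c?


Modular law: if a <= c then a v (b ^ c) = (a v b) ^ c.
Check all triples (a,b,c) with a <= c among 5 elements.
  e.g. a=a, b=c, c=b: lhs=a != rhs=b
Total violating triples: 1


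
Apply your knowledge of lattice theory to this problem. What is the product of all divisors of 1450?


Divisors of 1450: [1, 2, 5, 10, 25, 29, 50, 58, 145, 290, 725, 1450]
Product = n^(d(n)/2) = 1450^(12/2)
Product = 9294114390625000000


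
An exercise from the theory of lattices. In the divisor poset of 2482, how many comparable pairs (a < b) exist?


A comparable pair {a,b} has a < b or b < a in the order.
Count unordered pairs where one element is strictly below the other.
Examples: {1,2}, {1,17}, {1,34}, {1,73}, ...
Total comparable pairs: 19


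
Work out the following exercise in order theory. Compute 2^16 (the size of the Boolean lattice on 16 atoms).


Power set = 2^n.
2^16 = 65536


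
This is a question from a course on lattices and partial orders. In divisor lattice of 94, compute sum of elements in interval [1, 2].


Interval [1,2] in divisors of 94: [1, 2]
Sum = 3


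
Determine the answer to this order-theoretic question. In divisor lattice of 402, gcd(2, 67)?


Meet=gcd.
gcd(2,67)=1


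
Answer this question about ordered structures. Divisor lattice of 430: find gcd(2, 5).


In a divisor lattice, meet = gcd (greatest common divisor).
By Euclidean algorithm or factoring: gcd(2,5) = 1


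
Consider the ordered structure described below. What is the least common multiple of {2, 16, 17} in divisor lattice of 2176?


In a divisor lattice, join = lcm (least common multiple).
Compute lcm iteratively: start with first element, then lcm(current, next).
Elements: [2, 16, 17]
lcm(2,16) = 16
lcm(16,17) = 272
Final lcm = 272


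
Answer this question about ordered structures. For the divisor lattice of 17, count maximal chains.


A maximal chain goes from the minimum element to a maximal element via cover relations.
Counting all min-to-max paths in the cover graph.
Total maximal chains: 1


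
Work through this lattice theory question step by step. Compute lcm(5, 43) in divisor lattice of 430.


In a divisor lattice, join = lcm (least common multiple).
gcd(5,43) = 1
lcm(5,43) = 5*43/gcd = 215/1 = 215


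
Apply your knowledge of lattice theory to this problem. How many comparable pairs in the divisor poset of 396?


A comparable pair {a,b} has a < b or b < a in the order.
Count unordered pairs where one element is strictly below the other.
Examples: {1,2}, {1,3}, {1,4}, {1,6}, ...
Total comparable pairs: 90


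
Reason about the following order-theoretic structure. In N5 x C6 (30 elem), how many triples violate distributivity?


Distributive law: a ^ (b v c) = (a ^ b) v (a ^ c).
Check all 30^3 = 27000 ordered triples (a,b,c).
  e.g. a=(b,0), b=(a,0), c=(c,0): lhs=(b,0) != rhs=(a,0)
  e.g. a=(b,0), b=(a,0), c=(c,1): lhs=(b,0) != rhs=(a,0)
Total violating triples: 432


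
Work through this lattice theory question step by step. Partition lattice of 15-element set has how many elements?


B(n) = number of set partitions of an n-element set.
B(n) satisfies the recurrence: B(n+1) = sum_k C(n,k)*B(k).
B(15) = 1382958545


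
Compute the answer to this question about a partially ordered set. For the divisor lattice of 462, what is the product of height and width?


Height = length of longest chain minus 1; width = size of largest antichain.
A maximum chain: 1 | 11 | 77 | 231 | 462  (height 4).
A maximum antichain: {6, 14, 21, 22, 33, 77}  (width 6).
Product = 4 * 6 = 24


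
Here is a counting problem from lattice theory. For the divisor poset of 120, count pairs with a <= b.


The order relation is {(a,b) : a <= b}, reflexive so it includes (a,a).
Examples: (1,1), (1,10), (1,12), (1,120), (1,15), ...
Total ordered pairs: 90


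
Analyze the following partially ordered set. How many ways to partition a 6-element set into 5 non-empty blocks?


S(n,k) = k*S(n-1,k) + S(n-1,k-1).
S(5,5) = 1, S(5,4) = 10
S(6,5) = 5*1 + 10 = 5 + 10
S(6,5) = 15


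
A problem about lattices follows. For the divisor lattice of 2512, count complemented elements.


An element a is complemented if some b has a meet b = bottom, a join b = top.
a is complemented iff gcd(a, n/a)=1, i.e. a is a unitary divisor of 2512.
Complemented elements: 1, 16, 157, 2512
Count: 4


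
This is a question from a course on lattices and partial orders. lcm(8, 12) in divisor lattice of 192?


Join=lcm.
gcd(8,12)=4
lcm=24


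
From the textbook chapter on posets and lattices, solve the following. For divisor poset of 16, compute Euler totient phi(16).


phi(n) = n * prod_{p|n} (1 - 1/p).
Prime divisors of 16: [2]
phi(16) = 16 * (1 - 1/2)
phi(16) = 8


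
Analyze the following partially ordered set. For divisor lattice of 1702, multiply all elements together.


Divisors of 1702: [1, 2, 23, 37, 46, 74, 851, 1702]
Product = n^(d(n)/2) = 1702^(8/2)
Product = 8391473414416


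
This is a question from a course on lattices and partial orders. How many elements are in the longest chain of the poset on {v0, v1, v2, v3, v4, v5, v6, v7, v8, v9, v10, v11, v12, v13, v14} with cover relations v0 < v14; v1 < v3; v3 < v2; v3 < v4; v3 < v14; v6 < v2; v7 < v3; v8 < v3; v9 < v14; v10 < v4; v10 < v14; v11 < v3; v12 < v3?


A chain is a totally ordered subset; we count the number of elements in a maximum chain.
Compute, for each element x, the size of the longest chain ending at x:
  v0: 1
  v1: 1
  v5: 1
  v6: 1
  v7: 1
  v8: 1
  ...
A maximum chain: v1 < v3 < v2
Number of elements in the longest chain: 3


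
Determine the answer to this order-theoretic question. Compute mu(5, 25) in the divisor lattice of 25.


In a divisor lattice, mu(a,b) = mu(b/a) where mu is the classical Mobius function.
b/a = 25/5 = 5
Prime factorization of 5: primes [5]
5 is squarefree with 1 prime factor(s), so mu(5) = (-1)^1 = -1


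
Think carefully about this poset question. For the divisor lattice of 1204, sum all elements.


sigma(n) = sum of divisors.
Divisors of 1204: [1, 2, 4, 7, 14, 28, 43, 86, 172, 301, 602, 1204]
Sum = 2464


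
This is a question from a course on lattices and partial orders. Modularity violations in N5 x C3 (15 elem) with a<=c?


Modular law: if a <= c then a v (b ^ c) = (a v b) ^ c.
Check all triples (a,b,c) with a <= c among 15 elements.
  e.g. a=(a,0), b=(c,0), c=(b,0): lhs=(a,0) != rhs=(b,0)
  e.g. a=(a,0), b=(c,1), c=(b,0): lhs=(a,0) != rhs=(b,0)
Total violating triples: 18


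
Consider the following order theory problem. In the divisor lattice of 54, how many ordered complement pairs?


Complement pair (a,b): a meet b = bottom, a join b = top.
Here: gcd(a,b)=1 and lcm(a,b)=54, i.e. a*b=54 with a,b coprime.
Pairs found: (1,54), (2,27), (27,2), (54,1)
Total ordered pairs: 4


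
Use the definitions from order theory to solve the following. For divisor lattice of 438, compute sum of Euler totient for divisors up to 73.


Divisors of 438 up to 73: [1, 2, 3, 6, 73]
phi values: [1, 1, 2, 2, 72]
Sum = 78


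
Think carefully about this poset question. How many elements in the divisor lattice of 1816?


Divisors of 1816: [1, 2, 4, 8, 227, 454, 908, 1816]
Count: 8


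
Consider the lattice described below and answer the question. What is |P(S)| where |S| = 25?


Power set = 2^n.
2^25 = 33554432


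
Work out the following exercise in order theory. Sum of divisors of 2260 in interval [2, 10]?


Interval [2,10] in divisors of 2260: [2, 10]
Sum = 12


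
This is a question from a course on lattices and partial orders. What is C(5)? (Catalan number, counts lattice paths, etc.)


C(n) = C(2n, n) / (n+1).
C(10, 5) = 252
C(5) = 252 / 6 = 42


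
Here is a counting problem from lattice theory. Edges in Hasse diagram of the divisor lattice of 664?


A cover relation a -< b holds when a < b with no c strictly between.
Cover relations:
  1 -< 2
  1 -< 83
  2 -< 4
  2 -< 166
  4 -< 8
  4 -< 332
  8 -< 664
  83 -< 166
  ...2 more
Total: 10


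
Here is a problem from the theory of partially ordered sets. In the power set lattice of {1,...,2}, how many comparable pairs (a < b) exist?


A comparable pair {a,b} has a < b or b < a in the order.
Count unordered pairs where one element is strictly below the other.
Examples: {{},{1}}, {{},{2}}, {{},{1,2}}, {{1},{1,2}}, ...
Total comparable pairs: 5


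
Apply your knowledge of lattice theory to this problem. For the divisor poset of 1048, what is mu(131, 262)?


In a divisor lattice, mu(a,b) = mu(b/a) where mu is the classical Mobius function.
b/a = 262/131 = 2
Prime factorization of 2: primes [2]
2 is squarefree with 1 prime factor(s), so mu(2) = (-1)^1 = -1


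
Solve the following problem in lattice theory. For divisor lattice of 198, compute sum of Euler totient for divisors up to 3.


Divisors of 198 up to 3: [1, 2, 3]
phi values: [1, 1, 2]
Sum = 4


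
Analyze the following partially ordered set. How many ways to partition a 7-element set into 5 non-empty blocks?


S(n,k) = k*S(n-1,k) + S(n-1,k-1).
S(6,5) = 15, S(6,4) = 65
S(7,5) = 5*15 + 65 = 75 + 65
S(7,5) = 140


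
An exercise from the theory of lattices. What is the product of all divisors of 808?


Divisors of 808: [1, 2, 4, 8, 101, 202, 404, 808]
Product = n^(d(n)/2) = 808^(8/2)
Product = 426231402496


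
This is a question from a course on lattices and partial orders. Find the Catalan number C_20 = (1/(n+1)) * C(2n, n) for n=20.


C(n) = C(2n, n) / (n+1).
C(40, 20) = 137846528820
C(20) = 137846528820 / 21 = 6564120420


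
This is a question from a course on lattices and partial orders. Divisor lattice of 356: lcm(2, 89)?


Join=lcm.
gcd(2,89)=1
lcm=178


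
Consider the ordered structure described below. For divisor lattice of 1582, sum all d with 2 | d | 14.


Interval [2,14] in divisors of 1582: [2, 14]
Sum = 16


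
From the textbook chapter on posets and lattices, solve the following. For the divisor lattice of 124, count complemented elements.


An element a is complemented if some b has a meet b = bottom, a join b = top.
a is complemented iff gcd(a, n/a)=1, i.e. a is a unitary divisor of 124.
Complemented elements: 1, 4, 31, 124
Count: 4
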